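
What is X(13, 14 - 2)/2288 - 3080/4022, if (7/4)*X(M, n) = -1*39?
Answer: -480353/619388 ≈ -0.77553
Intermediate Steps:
X(M, n) = -156/7 (X(M, n) = 4*(-1*39)/7 = (4/7)*(-39) = -156/7)
X(13, 14 - 2)/2288 - 3080/4022 = -156/7/2288 - 3080/4022 = -156/7*1/2288 - 3080*1/4022 = -3/308 - 1540/2011 = -480353/619388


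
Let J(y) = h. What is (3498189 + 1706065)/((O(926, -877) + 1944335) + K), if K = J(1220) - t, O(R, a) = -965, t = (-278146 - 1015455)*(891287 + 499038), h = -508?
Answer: 473114/163502523017 ≈ 2.8936e-6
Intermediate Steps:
J(y) = -508
t = -1798525810325 (t = -1293601*1390325 = -1798525810325)
K = 1798525809817 (K = -508 - 1*(-1798525810325) = -508 + 1798525810325 = 1798525809817)
(3498189 + 1706065)/((O(926, -877) + 1944335) + K) = (3498189 + 1706065)/((-965 + 1944335) + 1798525809817) = 5204254/(1943370 + 1798525809817) = 5204254/1798527753187 = 5204254*(1/1798527753187) = 473114/163502523017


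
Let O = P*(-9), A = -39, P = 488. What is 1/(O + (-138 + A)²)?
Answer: 1/26937 ≈ 3.7124e-5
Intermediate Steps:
O = -4392 (O = 488*(-9) = -4392)
1/(O + (-138 + A)²) = 1/(-4392 + (-138 - 39)²) = 1/(-4392 + (-177)²) = 1/(-4392 + 31329) = 1/26937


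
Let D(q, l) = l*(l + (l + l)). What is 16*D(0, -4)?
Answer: 768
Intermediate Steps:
D(q, l) = 3*l² (D(q, l) = l*(l + 2*l) = l*(3*l) = 3*l²)
16*D(0, -4) = 16*(3*(-4)²) = 16*(3*16) = 16*48 = 768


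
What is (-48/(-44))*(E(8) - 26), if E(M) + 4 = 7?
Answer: -276/11 ≈ -25.091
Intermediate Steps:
E(M) = 3 (E(M) = -4 + 7 = 3)
(-48/(-44))*(E(8) - 26) = (-48/(-44))*(3 - 26) = -48*(-1/44)*(-23) = (12/11)*(-23) = -276/11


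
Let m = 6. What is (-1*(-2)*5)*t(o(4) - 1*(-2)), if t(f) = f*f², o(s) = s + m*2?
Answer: 58320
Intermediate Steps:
o(s) = 12 + s (o(s) = s + 6*2 = s + 12 = 12 + s)
t(f) = f³
(-1*(-2)*5)*t(o(4) - 1*(-2)) = (-1*(-2)*5)*((12 + 4) - 1*(-2))³ = (2*5)*(16 + 2)³ = 10*18³ = 10*5832 = 58320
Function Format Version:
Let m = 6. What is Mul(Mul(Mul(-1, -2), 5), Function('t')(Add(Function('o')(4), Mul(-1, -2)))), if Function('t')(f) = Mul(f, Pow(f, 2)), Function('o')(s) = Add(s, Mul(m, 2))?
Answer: 58320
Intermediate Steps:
Function('o')(s) = Add(12, s) (Function('o')(s) = Add(s, Mul(6, 2)) = Add(s, 12) = Add(12, s))
Function('t')(f) = Pow(f, 3)
Mul(Mul(Mul(-1, -2), 5), Function('t')(Add(Function('o')(4), Mul(-1, -2)))) = Mul(Mul(Mul(-1, -2), 5), Pow(Add(Add(12, 4), Mul(-1, -2)), 3)) = Mul(Mul(2, 5), Pow(Add(16, 2), 3)) = Mul(10, Pow(18, 3)) = Mul(10, 5832) = 58320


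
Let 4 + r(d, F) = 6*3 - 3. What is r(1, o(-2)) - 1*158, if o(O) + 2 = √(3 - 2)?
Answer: -147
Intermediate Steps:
o(O) = -1 (o(O) = -2 + √(3 - 2) = -2 + √1 = -2 + 1 = -1)
r(d, F) = 11 (r(d, F) = -4 + (6*3 - 3) = -4 + (18 - 3) = -4 + 15 = 11)
r(1, o(-2)) - 1*158 = 11 - 1*158 = 11 - 158 = -147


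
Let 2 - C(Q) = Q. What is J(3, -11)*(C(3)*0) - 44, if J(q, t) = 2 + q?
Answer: -44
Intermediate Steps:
C(Q) = 2 - Q
J(3, -11)*(C(3)*0) - 44 = (2 + 3)*((2 - 1*3)*0) - 44 = 5*((2 - 3)*0) - 44 = 5*(-1*0) - 44 = 5*0 - 44 = 0 - 44 = -44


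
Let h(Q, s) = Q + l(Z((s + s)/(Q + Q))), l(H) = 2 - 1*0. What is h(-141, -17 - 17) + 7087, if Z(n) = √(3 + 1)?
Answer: 6948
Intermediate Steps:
Z(n) = 2 (Z(n) = √4 = 2)
l(H) = 2 (l(H) = 2 + 0 = 2)
h(Q, s) = 2 + Q (h(Q, s) = Q + 2 = 2 + Q)
h(-141, -17 - 17) + 7087 = (2 - 141) + 7087 = -139 + 7087 = 6948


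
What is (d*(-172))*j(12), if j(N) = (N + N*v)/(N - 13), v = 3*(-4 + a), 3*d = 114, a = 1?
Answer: -627456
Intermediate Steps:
d = 38 (d = (⅓)*114 = 38)
v = -9 (v = 3*(-4 + 1) = 3*(-3) = -9)
j(N) = -8*N/(-13 + N) (j(N) = (N + N*(-9))/(N - 13) = (N - 9*N)/(-13 + N) = (-8*N)/(-13 + N) = -8*N/(-13 + N))
(d*(-172))*j(12) = (38*(-172))*(-8*12/(-13 + 12)) = -(-52288)*12/(-1) = -(-52288)*12*(-1) = -6536*96 = -627456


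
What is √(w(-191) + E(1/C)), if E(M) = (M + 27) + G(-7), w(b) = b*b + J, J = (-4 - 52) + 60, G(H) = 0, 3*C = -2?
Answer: √146042/2 ≈ 191.08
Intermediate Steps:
C = -⅔ (C = (⅓)*(-2) = -⅔ ≈ -0.66667)
J = 4 (J = -56 + 60 = 4)
w(b) = 4 + b² (w(b) = b*b + 4 = b² + 4 = 4 + b²)
E(M) = 27 + M (E(M) = (M + 27) + 0 = (27 + M) + 0 = 27 + M)
√(w(-191) + E(1/C)) = √((4 + (-191)²) + (27 + 1/(-⅔))) = √((4 + 36481) + (27 - 3/2)) = √(36485 + 51/2) = √(73021/2) = √146042/2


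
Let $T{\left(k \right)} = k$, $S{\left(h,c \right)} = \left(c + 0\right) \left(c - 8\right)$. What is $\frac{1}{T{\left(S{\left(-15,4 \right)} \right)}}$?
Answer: $- \frac{1}{16} \approx -0.0625$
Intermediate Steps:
$S{\left(h,c \right)} = c \left(-8 + c\right)$
$\frac{1}{T{\left(S{\left(-15,4 \right)} \right)}} = \frac{1}{4 \left(-8 + 4\right)} = \frac{1}{4 \left(-4\right)} = \frac{1}{-16} = - \frac{1}{16}$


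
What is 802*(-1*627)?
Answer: -502854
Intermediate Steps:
802*(-1*627) = 802*(-627) = -502854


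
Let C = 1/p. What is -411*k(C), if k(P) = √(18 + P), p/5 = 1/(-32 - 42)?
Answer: -1644*√5/5 ≈ -735.22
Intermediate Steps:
p = -5/74 (p = 5/(-32 - 42) = 5/(-74) = 5*(-1/74) = -5/74 ≈ -0.067568)
C = -74/5 (C = 1/(-5/74) = -74/5 ≈ -14.800)
-411*k(C) = -411*√(18 - 74/5) = -1644*√5/5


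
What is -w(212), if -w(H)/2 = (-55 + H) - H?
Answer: -110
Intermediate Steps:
w(H) = 110 (w(H) = -2*((-55 + H) - H) = -2*(-55) = 110)
-w(212) = -1*110 = -110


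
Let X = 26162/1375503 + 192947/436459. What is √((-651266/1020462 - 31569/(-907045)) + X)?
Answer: I*√135628013333885894168947884454541798573131955/30871530505334281728935 ≈ 0.37724*I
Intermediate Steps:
X = 276817817699/600350663877 (X = 26162*(1/1375503) + 192947*(1/436459) = 26162/1375503 + 192947/436459 = 276817817699/600350663877 ≈ 0.46109)
√((-651266/1020462 - 31569/(-907045)) + X) = √((-651266/1020462 - 31569/(-907045)) + 276817817699/600350663877) = √((-651266*1/1020462 - 31569*(-1/907045)) + 276817817699/600350663877) = √((-325633/510231 + 31569/907045) + 276817817699/600350663877) = √(-279256302046/462802477395 + 276817817699/600350663877) = √(-4393303834108606108693/30871530505334281728935) = I*√135628013333885894168947884454541798573131955/30871530505334281728935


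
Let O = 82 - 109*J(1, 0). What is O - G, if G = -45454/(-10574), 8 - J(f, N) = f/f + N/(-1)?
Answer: -3623174/5287 ≈ -685.30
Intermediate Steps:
J(f, N) = 7 + N (J(f, N) = 8 - (f/f + N/(-1)) = 8 - (1 + N*(-1)) = 8 - (1 - N) = 8 + (-1 + N) = 7 + N)
G = 22727/5287 (G = -45454*(-1/10574) = 22727/5287 ≈ 4.2987)
O = -681 (O = 82 - 109*(7 + 0) = 82 - 109*7 = 82 - 763 = -681)
O - G = -681 - 1*22727/5287 = -681 - 22727/5287 = -3623174/5287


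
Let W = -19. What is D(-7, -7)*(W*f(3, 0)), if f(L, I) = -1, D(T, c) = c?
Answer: -133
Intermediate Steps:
D(-7, -7)*(W*f(3, 0)) = -(-133)*(-1) = -7*19 = -133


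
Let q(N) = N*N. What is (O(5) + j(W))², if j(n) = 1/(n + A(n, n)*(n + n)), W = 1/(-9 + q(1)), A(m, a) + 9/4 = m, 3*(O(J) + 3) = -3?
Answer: 784/225 ≈ 3.4844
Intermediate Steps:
O(J) = -4 (O(J) = -3 + (⅓)*(-3) = -3 - 1 = -4)
q(N) = N²
A(m, a) = -9/4 + m
W = -⅛ (W = 1/(-9 + 1²) = 1/(-9 + 1) = 1/(-8) = -⅛ ≈ -0.12500)
j(n) = 1/(n + 2*n*(-9/4 + n)) (j(n) = 1/(n + (-9/4 + n)*(n + n)) = 1/(n + (-9/4 + n)*(2*n)) = 1/(n + 2*n*(-9/4 + n)))
(O(5) + j(W))² = (-4 + 2/((-⅛)*(-7 + 4*(-⅛))))² = (-4 + 2*(-8)/(-7 - ½))² = (-4 + 2*(-8)/(-15/2))² = (-4 + 2*(-8)*(-2/15))² = (-4 + 32/15)² = (-28/15)² = 784/225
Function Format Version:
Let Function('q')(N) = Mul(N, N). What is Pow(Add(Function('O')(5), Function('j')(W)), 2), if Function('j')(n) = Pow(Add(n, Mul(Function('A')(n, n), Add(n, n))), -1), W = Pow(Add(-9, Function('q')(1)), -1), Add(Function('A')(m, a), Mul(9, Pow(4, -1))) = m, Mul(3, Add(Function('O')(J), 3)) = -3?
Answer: Rational(784, 225) ≈ 3.4844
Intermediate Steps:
Function('O')(J) = -4 (Function('O')(J) = Add(-3, Mul(Rational(1, 3), -3)) = Add(-3, -1) = -4)
Function('q')(N) = Pow(N, 2)
Function('A')(m, a) = Add(Rational(-9, 4), m)
W = Rational(-1, 8) (W = Pow(Add(-9, Pow(1, 2)), -1) = Pow(Add(-9, 1), -1) = Pow(-8, -1) = Rational(-1, 8) ≈ -0.12500)
Function('j')(n) = Pow(Add(n, Mul(2, n, Add(Rational(-9, 4), n))), -1) (Function('j')(n) = Pow(Add(n, Mul(Add(Rational(-9, 4), n), Add(n, n))), -1) = Pow(Add(n, Mul(Add(Rational(-9, 4), n), Mul(2, n))), -1) = Pow(Add(n, Mul(2, n, Add(Rational(-9, 4), n))), -1))
Pow(Add(Function('O')(5), Function('j')(W)), 2) = Pow(Add(-4, Mul(2, Pow(Rational(-1, 8), -1), Pow(Add(-7, Mul(4, Rational(-1, 8))), -1))), 2) = Pow(Add(-4, Mul(2, -8, Pow(Add(-7, Rational(-1, 2)), -1))), 2) = Pow(Add(-4, Mul(2, -8, Pow(Rational(-15, 2), -1))), 2) = Pow(Add(-4, Mul(2, -8, Rational(-2, 15))), 2) = Pow(Add(-4, Rational(32, 15)), 2) = Pow(Rational(-28, 15), 2) = Rational(784, 225)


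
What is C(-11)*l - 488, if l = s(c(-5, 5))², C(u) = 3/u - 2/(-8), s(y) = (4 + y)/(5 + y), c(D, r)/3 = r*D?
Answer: -105217841/215600 ≈ -488.02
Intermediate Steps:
c(D, r) = 3*D*r (c(D, r) = 3*(r*D) = 3*(D*r) = 3*D*r)
s(y) = (4 + y)/(5 + y)
C(u) = ¼ + 3/u (C(u) = 3/u - 2*(-⅛) = 3/u + ¼ = ¼ + 3/u)
l = 5041/4900 (l = ((4 + 3*(-5)*5)/(5 + 3*(-5)*5))² = ((4 - 75)/(5 - 75))² = (-71/(-70))² = (-1/70*(-71))² = (71/70)² = 5041/4900 ≈ 1.0288)
C(-11)*l - 488 = ((¼)*(12 - 11)/(-11))*(5041/4900) - 488 = ((¼)*(-1/11)*1)*(5041/4900) - 488 = -1/44*5041/4900 - 488 = -5041/215600 - 488 = -105217841/215600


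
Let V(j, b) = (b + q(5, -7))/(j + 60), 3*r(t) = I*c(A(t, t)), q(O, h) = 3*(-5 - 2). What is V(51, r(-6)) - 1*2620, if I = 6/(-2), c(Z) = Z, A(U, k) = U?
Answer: -96945/37 ≈ -2620.1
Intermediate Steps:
q(O, h) = -21 (q(O, h) = 3*(-7) = -21)
I = -3 (I = 6*(-½) = -3)
r(t) = -t (r(t) = (-3*t)/3 = -t)
V(j, b) = (-21 + b)/(60 + j) (V(j, b) = (b - 21)/(j + 60) = (-21 + b)/(60 + j))
V(51, r(-6)) - 1*2620 = (-21 - 1*(-6))/(60 + 51) - 1*2620 = (-21 + 6)/111 - 2620 = (1/111)*(-15) - 2620 = -5/37 - 2620 = -96945/37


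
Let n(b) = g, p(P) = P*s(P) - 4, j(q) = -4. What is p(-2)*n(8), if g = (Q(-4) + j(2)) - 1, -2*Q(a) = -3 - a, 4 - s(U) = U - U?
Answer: 66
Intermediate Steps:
s(U) = 4 (s(U) = 4 - (U - U) = 4 - 1*0 = 4 + 0 = 4)
Q(a) = 3/2 + a/2 (Q(a) = -(-3 - a)/2 = 3/2 + a/2)
p(P) = -4 + 4*P (p(P) = P*4 - 4 = 4*P - 4 = -4 + 4*P)
g = -11/2 (g = ((3/2 + (½)*(-4)) - 4) - 1 = ((3/2 - 2) - 4) - 1 = (-½ - 4) - 1 = -9/2 - 1 = -11/2 ≈ -5.5000)
n(b) = -11/2
p(-2)*n(8) = (-4 + 4*(-2))*(-11/2) = (-4 - 8)*(-11/2) = -12*(-11/2) = 66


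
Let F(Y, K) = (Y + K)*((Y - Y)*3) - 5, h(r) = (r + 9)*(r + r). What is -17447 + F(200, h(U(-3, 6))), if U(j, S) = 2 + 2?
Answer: -17452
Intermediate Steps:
U(j, S) = 4
h(r) = 2*r*(9 + r) (h(r) = (9 + r)*(2*r) = 2*r*(9 + r))
F(Y, K) = -5 (F(Y, K) = (K + Y)*(0*3) - 5 = (K + Y)*0 - 5 = 0 - 5 = -5)
-17447 + F(200, h(U(-3, 6))) = -17447 - 5 = -17452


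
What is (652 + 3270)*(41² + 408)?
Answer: 8193058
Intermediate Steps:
(652 + 3270)*(41² + 408) = 3922*(1681 + 408) = 3922*2089 = 8193058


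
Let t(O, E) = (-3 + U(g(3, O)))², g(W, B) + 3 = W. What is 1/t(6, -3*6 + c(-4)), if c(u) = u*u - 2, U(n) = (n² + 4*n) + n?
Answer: ⅑ ≈ 0.11111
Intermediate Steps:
g(W, B) = -3 + W
U(n) = n² + 5*n
c(u) = -2 + u² (c(u) = u² - 2 = -2 + u²)
t(O, E) = 9 (t(O, E) = (-3 + (-3 + 3)*(5 + (-3 + 3)))² = (-3 + 0*(5 + 0))² = (-3 + 0*5)² = (-3 + 0)² = (-3)² = 9)
1/t(6, -3*6 + c(-4)) = 1/9 = ⅑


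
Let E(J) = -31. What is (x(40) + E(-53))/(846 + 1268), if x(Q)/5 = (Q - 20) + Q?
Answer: 269/2114 ≈ 0.12725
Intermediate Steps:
x(Q) = -100 + 10*Q (x(Q) = 5*((Q - 20) + Q) = 5*((-20 + Q) + Q) = 5*(-20 + 2*Q) = -100 + 10*Q)
(x(40) + E(-53))/(846 + 1268) = ((-100 + 10*40) - 31)/(846 + 1268) = ((-100 + 400) - 31)/2114 = (300 - 31)*(1/2114) = 269*(1/2114) = 269/2114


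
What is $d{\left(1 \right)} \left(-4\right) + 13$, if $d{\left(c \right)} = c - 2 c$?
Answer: $17$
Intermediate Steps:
$d{\left(c \right)} = - c$
$d{\left(1 \right)} \left(-4\right) + 13 = \left(-1\right) 1 \left(-4\right) + 13 = \left(-1\right) \left(-4\right) + 13 = 4 + 13 = 17$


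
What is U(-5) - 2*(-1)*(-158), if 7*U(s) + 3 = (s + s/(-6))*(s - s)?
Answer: -2215/7 ≈ -316.43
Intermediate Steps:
U(s) = -3/7 (U(s) = -3/7 + ((s + s/(-6))*(s - s))/7 = -3/7 + ((s + s*(-⅙))*0)/7 = -3/7 + ((s - s/6)*0)/7 = -3/7 + ((5*s/6)*0)/7 = -3/7 + (⅐)*0 = -3/7 + 0 = -3/7)
U(-5) - 2*(-1)*(-158) = -3/7 - 2*(-1)*(-158) = -3/7 + 2*(-158) = -3/7 - 316 = -2215/7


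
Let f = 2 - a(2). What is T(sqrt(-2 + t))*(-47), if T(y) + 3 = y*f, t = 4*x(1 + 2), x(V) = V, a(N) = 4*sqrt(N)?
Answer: 141 - 94*sqrt(10) + 376*sqrt(5) ≈ 684.51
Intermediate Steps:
f = 2 - 4*sqrt(2) ≈ -3.6569
t = 12 (t = 4*(1 + 2) = 4*3 = 12)
T(y) = -3 + y*(2 - 4*sqrt(2))
T(sqrt(-2 + t))*(-47) = (-3 + 2*sqrt(-2 + 12)*(1 - 2*sqrt(2)))*(-47) = (-3 + 2*sqrt(10)*(1 - 2*sqrt(2)))*(-47) = 141 - 94*sqrt(10)*(1 - 2*sqrt(2))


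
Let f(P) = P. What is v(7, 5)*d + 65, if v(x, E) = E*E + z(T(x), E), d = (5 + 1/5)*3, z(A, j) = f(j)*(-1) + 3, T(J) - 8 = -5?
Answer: 2119/5 ≈ 423.80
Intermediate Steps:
T(J) = 3 (T(J) = 8 - 5 = 3)
z(A, j) = 3 - j (z(A, j) = j*(-1) + 3 = -j + 3 = 3 - j)
d = 78/5 (d = (5 + 1*(⅕))*3 = (5 + ⅕)*3 = (26/5)*3 = 78/5 ≈ 15.600)
v(x, E) = 3 + E² - E (v(x, E) = E*E + (3 - E) = E² + (3 - E) = 3 + E² - E)
v(7, 5)*d + 65 = (3 + 5² - 1*5)*(78/5) + 65 = (3 + 25 - 5)*(78/5) + 65 = 23*(78/5) + 65 = 1794/5 + 65 = 2119/5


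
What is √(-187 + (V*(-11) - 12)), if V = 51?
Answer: 2*I*√190 ≈ 27.568*I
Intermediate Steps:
√(-187 + (V*(-11) - 12)) = √(-187 + (51*(-11) - 12)) = √(-187 + (-561 - 12)) = √(-187 - 573) = √(-760) = 2*I*√190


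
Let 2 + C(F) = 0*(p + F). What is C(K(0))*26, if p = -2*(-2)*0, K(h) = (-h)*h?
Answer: -52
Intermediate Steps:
K(h) = -h²
p = 0 (p = 4*0 = 0)
C(F) = -2 (C(F) = -2 + 0*(0 + F) = -2 + 0*F = -2 + 0 = -2)
C(K(0))*26 = -2*26 = -52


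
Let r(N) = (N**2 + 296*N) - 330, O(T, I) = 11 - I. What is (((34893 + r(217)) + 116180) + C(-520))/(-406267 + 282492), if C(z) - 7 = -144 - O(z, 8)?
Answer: -261924/123775 ≈ -2.1161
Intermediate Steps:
C(z) = -140 (C(z) = 7 + (-144 - (11 - 1*8)) = 7 + (-144 - (11 - 8)) = 7 + (-144 - 1*3) = 7 + (-144 - 3) = 7 - 147 = -140)
r(N) = -330 + N**2 + 296*N
(((34893 + r(217)) + 116180) + C(-520))/(-406267 + 282492) = (((34893 + (-330 + 217**2 + 296*217)) + 116180) - 140)/(-406267 + 282492) = (((34893 + (-330 + 47089 + 64232)) + 116180) - 140)/(-123775) = (((34893 + 110991) + 116180) - 140)*(-1/123775) = ((145884 + 116180) - 140)*(-1/123775) = (262064 - 140)*(-1/123775) = 261924*(-1/123775) = -261924/123775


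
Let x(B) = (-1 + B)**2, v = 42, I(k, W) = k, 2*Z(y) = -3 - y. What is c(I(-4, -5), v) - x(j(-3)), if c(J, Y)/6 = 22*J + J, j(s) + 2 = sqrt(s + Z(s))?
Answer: -558 + 6*I*sqrt(3) ≈ -558.0 + 10.392*I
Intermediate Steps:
Z(y) = -3/2 - y/2 (Z(y) = (-3 - y)/2 = -3/2 - y/2)
j(s) = -2 + sqrt(-3/2 + s/2) (j(s) = -2 + sqrt(s + (-3/2 - s/2)) = -2 + sqrt(-3/2 + s/2))
c(J, Y) = 138*J (c(J, Y) = 6*(22*J + J) = 6*(23*J) = 138*J)
c(I(-4, -5), v) - x(j(-3)) = 138*(-4) - (-1 + (-2 + sqrt(-6 + 2*(-3))/2))**2 = -552 - (-1 + (-2 + sqrt(-6 - 6)/2))**2 = -552 - (-1 + (-2 + sqrt(-12)/2))**2 = -552 - (-1 + (-2 + (2*I*sqrt(3))/2))**2 = -552 - (-1 + (-2 + I*sqrt(3)))**2 = -552 - (-3 + I*sqrt(3))**2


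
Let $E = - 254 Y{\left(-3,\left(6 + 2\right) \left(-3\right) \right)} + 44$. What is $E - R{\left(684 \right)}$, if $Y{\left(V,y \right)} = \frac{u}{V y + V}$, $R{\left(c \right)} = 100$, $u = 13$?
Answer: $- \frac{7166}{69} \approx -103.86$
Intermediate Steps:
$Y{\left(V,y \right)} = \frac{13}{V + V y}$ ($Y{\left(V,y \right)} = \frac{13}{V y + V} = \frac{13}{V + V y}$)
$E = - \frac{266}{69}$ ($E = - 254 \frac{13}{\left(-3\right) \left(1 + \left(6 + 2\right) \left(-3\right)\right)} + 44 = - 254 \cdot 13 \left(- \frac{1}{3}\right) \frac{1}{1 + 8 \left(-3\right)} + 44 = - 254 \cdot 13 \left(- \frac{1}{3}\right) \frac{1}{1 - 24} + 44 = - 254 \cdot 13 \left(- \frac{1}{3}\right) \frac{1}{-23} + 44 = - 254 \cdot 13 \left(- \frac{1}{3}\right) \left(- \frac{1}{23}\right) + 44 = \left(-254\right) \frac{13}{69} + 44 = - \frac{3302}{69} + 44 = - \frac{266}{69} \approx -3.8551$)
$E - R{\left(684 \right)} = - \frac{266}{69} - 100 = - \frac{7166}{69}$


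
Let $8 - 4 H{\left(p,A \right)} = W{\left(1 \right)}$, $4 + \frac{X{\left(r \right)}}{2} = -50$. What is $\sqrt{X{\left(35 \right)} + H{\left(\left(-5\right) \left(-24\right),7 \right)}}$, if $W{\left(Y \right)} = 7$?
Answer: $\frac{i \sqrt{431}}{2} \approx 10.38 i$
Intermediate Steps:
$X{\left(r \right)} = -108$ ($X{\left(r \right)} = -8 + 2 \left(-50\right) = -8 - 100 = -108$)
$H{\left(p,A \right)} = \frac{1}{4}$ ($H{\left(p,A \right)} = 2 - \frac{7}{4} = \frac{1}{4}$)
$\sqrt{X{\left(35 \right)} + H{\left(\left(-5\right) \left(-24\right),7 \right)}} = \sqrt{-108 + \frac{1}{4}} = \sqrt{- \frac{431}{4}} = \frac{i \sqrt{431}}{2}$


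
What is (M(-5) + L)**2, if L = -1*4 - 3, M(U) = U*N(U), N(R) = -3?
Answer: 64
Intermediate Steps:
M(U) = -3*U (M(U) = U*(-3) = -3*U)
L = -7 (L = -4 - 3 = -7)
(M(-5) + L)**2 = (-3*(-5) - 7)**2 = (15 - 7)**2 = 8**2 = 64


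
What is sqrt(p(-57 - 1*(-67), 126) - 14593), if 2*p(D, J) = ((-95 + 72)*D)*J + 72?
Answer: I*sqrt(29047) ≈ 170.43*I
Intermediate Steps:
p(D, J) = 36 - 23*D*J/2 (p(D, J) = (((-95 + 72)*D)*J + 72)/2 = ((-23*D)*J + 72)/2 = (-23*D*J + 72)/2 = (72 - 23*D*J)/2 = 36 - 23*D*J/2)
sqrt(p(-57 - 1*(-67), 126) - 14593) = sqrt((36 - 23/2*(-57 - 1*(-67))*126) - 14593) = sqrt((36 - 23/2*(-57 + 67)*126) - 14593) = sqrt((36 - 23/2*10*126) - 14593) = sqrt((36 - 14490) - 14593) = sqrt(-14454 - 14593) = sqrt(-29047) = I*sqrt(29047)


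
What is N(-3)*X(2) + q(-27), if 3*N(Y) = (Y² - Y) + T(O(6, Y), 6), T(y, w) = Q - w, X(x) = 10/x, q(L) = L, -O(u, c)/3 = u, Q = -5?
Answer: -76/3 ≈ -25.333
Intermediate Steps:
O(u, c) = -3*u
T(y, w) = -5 - w
N(Y) = -11/3 - Y/3 + Y²/3 (N(Y) = ((Y² - Y) + (-5 - 1*6))/3 = ((Y² - Y) + (-5 - 6))/3 = ((Y² - Y) - 11)/3 = (-11 + Y² - Y)/3 = -11/3 - Y/3 + Y²/3)
N(-3)*X(2) + q(-27) = (-11/3 - ⅓*(-3) + (⅓)*(-3)²)*(10/2) - 27 = (-11/3 + 1 + (⅓)*9)*(10*(½)) - 27 = (-11/3 + 1 + 3)*5 - 27 = (⅓)*5 - 27 = 5/3 - 27 = -76/3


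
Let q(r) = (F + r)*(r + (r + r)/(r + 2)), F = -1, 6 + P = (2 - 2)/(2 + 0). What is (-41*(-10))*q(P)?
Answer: 8610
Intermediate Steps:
P = -6 (P = -6 + (2 - 2)/(2 + 0) = -6 + 0/2 = -6 + 0*(½) = -6 + 0 = -6)
q(r) = (-1 + r)*(r + 2*r/(2 + r)) (q(r) = (-1 + r)*(r + (r + r)/(r + 2)) = (-1 + r)*(r + (2*r)/(2 + r)) = (-1 + r)*(r + 2*r/(2 + r)))
(-41*(-10))*q(P) = (-41*(-10))*(-6*(-4 + (-6)² + 3*(-6))/(2 - 6)) = 410*(-6*(-4 + 36 - 18)/(-4)) = 410*(-6*(-¼)*14) = 410*21 = 8610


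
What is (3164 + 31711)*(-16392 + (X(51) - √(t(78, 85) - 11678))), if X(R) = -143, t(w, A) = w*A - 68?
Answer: -576658125 - 69750*I*√1279 ≈ -5.7666e+8 - 2.4945e+6*I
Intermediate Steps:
t(w, A) = -68 + A*w (t(w, A) = A*w - 68 = -68 + A*w)
(3164 + 31711)*(-16392 + (X(51) - √(t(78, 85) - 11678))) = (3164 + 31711)*(-16392 + (-143 - √((-68 + 85*78) - 11678))) = 34875*(-16392 + (-143 - √((-68 + 6630) - 11678))) = 34875*(-16392 + (-143 - √(6562 - 11678))) = 34875*(-16392 + (-143 - √(-5116))) = 34875*(-16392 + (-143 - 2*I*√1279)) = 34875*(-16535 - 2*I*√1279) = -576658125 - 69750*I*√1279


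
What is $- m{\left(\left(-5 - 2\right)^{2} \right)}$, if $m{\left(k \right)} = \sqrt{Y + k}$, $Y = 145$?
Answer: $- \sqrt{194} \approx -13.928$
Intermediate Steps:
$m{\left(k \right)} = \sqrt{145 + k}$
$- m{\left(\left(-5 - 2\right)^{2} \right)} = - \sqrt{145 + \left(-5 - 2\right)^{2}} = - \sqrt{145 + \left(-7\right)^{2}} = - \sqrt{145 + 49} = - \sqrt{194}$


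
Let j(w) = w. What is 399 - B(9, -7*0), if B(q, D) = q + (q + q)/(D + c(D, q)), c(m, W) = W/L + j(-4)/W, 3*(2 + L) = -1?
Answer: 106824/271 ≈ 394.18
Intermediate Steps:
L = -7/3 (L = -2 + (⅓)*(-1) = -2 - ⅓ = -7/3 ≈ -2.3333)
c(m, W) = -4/W - 3*W/7 (c(m, W) = W/(-7/3) - 4/W = W*(-3/7) - 4/W = -3*W/7 - 4/W = -4/W - 3*W/7)
B(q, D) = q + 2*q/(D - 4/q - 3*q/7) (B(q, D) = q + (q + q)/(D + (-4/q - 3*q/7)) = q + (2*q)/(D - 4/q - 3*q/7) = q + 2*q/(D - 4/q - 3*q/7))
399 - B(9, -7*0) = 399 - 9*(-28 - 3*9² + 7*9*(2 - 7*0))/(-28 - 3*9² + 7*(-7*0)*9) = 399 - 9*(-28 - 3*81 + 7*9*(2 + 0))/(-28 - 3*81 + 7*0*9) = 399 - 9*(-28 - 243 + 7*9*2)/(-28 - 243 + 0) = 399 - 9*(-28 - 243 + 126)/(-271) = 399 - 9*(-1)*(-145)/271 = 399 - 1*1305/271 = 399 - 1305/271 = 106824/271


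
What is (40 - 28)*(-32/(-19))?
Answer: 384/19 ≈ 20.211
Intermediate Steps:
(40 - 28)*(-32/(-19)) = 12*(-32*(-1/19)) = 12*(32/19) = 384/19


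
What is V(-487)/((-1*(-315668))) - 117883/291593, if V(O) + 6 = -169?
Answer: -37262919619/92046579124 ≈ -0.40483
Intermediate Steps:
V(O) = -175 (V(O) = -6 - 169 = -175)
V(-487)/((-1*(-315668))) - 117883/291593 = -175/((-1*(-315668))) - 117883/291593 = -175/315668 - 117883*1/291593 = -175*1/315668 - 117883/291593 = -175/315668 - 117883/291593 = -37262919619/92046579124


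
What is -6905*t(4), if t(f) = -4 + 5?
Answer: -6905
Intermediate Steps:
t(f) = 1
-6905*t(4) = -6905*1 = -6905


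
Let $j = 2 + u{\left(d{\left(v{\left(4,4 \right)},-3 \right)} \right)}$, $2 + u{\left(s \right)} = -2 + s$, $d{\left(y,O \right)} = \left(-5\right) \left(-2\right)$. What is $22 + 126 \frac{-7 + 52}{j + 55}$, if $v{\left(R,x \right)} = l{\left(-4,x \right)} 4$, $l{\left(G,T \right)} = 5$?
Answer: $112$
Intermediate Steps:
$v{\left(R,x \right)} = 20$ ($v{\left(R,x \right)} = 5 \cdot 4 = 20$)
$d{\left(y,O \right)} = 10$
$u{\left(s \right)} = -4 + s$ ($u{\left(s \right)} = -2 + \left(-2 + s\right) = -4 + s$)
$j = 8$ ($j = 2 + \left(-4 + 10\right) = 2 + 6 = 8$)
$22 + 126 \frac{-7 + 52}{j + 55} = 22 + 126 \frac{-7 + 52}{8 + 55} = 22 + 126 \cdot \frac{45}{63} = 22 + 126 \cdot 45 \cdot \frac{1}{63} = 22 + 126 \cdot \frac{5}{7} = 22 + 90 = 112$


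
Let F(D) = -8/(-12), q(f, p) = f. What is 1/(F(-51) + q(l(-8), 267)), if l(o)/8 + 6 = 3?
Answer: -3/70 ≈ -0.042857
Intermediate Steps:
l(o) = -24 (l(o) = -48 + 8*3 = -48 + 24 = -24)
F(D) = ⅔ (F(D) = -8*(-1/12) = ⅔)
1/(F(-51) + q(l(-8), 267)) = 1/(⅔ - 24) = 1/(-70/3) = -3/70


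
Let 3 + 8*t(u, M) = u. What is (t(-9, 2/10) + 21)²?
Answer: 1521/4 ≈ 380.25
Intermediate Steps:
t(u, M) = -3/8 + u/8
(t(-9, 2/10) + 21)² = ((-3/8 + (⅛)*(-9)) + 21)² = ((-3/8 - 9/8) + 21)² = (-3/2 + 21)² = (39/2)² = 1521/4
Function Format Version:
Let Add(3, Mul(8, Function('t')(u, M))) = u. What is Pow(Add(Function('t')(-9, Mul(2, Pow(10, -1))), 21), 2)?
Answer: Rational(1521, 4) ≈ 380.25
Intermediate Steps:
Function('t')(u, M) = Add(Rational(-3, 8), Mul(Rational(1, 8), u))
Pow(Add(Function('t')(-9, Mul(2, Pow(10, -1))), 21), 2) = Pow(Add(Add(Rational(-3, 8), Mul(Rational(1, 8), -9)), 21), 2) = Pow(Add(Add(Rational(-3, 8), Rational(-9, 8)), 21), 2) = Pow(Add(Rational(-3, 2), 21), 2) = Pow(Rational(39, 2), 2) = Rational(1521, 4)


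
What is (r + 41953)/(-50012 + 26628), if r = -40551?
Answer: -701/11692 ≈ -0.059956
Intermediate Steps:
(r + 41953)/(-50012 + 26628) = (-40551 + 41953)/(-50012 + 26628) = 1402/(-23384) = 1402*(-1/23384) = -701/11692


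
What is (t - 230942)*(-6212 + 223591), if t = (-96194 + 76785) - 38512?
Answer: -62792750077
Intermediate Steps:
t = -57921 (t = -19409 - 38512 = -57921)
(t - 230942)*(-6212 + 223591) = (-57921 - 230942)*(-6212 + 223591) = -288863*217379 = -62792750077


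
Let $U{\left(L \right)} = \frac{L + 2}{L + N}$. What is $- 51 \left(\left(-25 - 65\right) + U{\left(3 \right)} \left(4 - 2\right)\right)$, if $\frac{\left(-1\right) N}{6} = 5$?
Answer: $\frac{41480}{9} \approx 4608.9$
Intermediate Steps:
$N = -30$ ($N = \left(-6\right) 5 = -30$)
$U{\left(L \right)} = \frac{2 + L}{-30 + L}$ ($U{\left(L \right)} = \frac{L + 2}{L - 30} = \frac{2 + L}{-30 + L}$)
$- 51 \left(\left(-25 - 65\right) + U{\left(3 \right)} \left(4 - 2\right)\right) = - 51 \left(\left(-25 - 65\right) + \frac{2 + 3}{-30 + 3} \left(4 - 2\right)\right) = - 51 \left(-90 + \frac{1}{-27} \cdot 5 \cdot 2\right) = - 51 \left(-90 + \left(- \frac{1}{27}\right) 5 \cdot 2\right) = - 51 \left(-90 - \frac{10}{27}\right) = \left(-51\right) \left(- \frac{2440}{27}\right) = \frac{41480}{9}$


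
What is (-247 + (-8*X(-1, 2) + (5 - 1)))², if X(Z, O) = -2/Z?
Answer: 67081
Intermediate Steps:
(-247 + (-8*X(-1, 2) + (5 - 1)))² = (-247 + (-(-16)/(-1) + (5 - 1)))² = (-247 + (-(-16)*(-1) + 4))² = (-247 + (-8*2 + 4))² = (-247 + (-16 + 4))² = (-247 - 12)² = (-259)² = 67081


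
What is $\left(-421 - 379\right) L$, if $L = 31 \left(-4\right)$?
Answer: $99200$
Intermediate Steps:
$L = -124$
$\left(-421 - 379\right) L = \left(-421 - 379\right) \left(-124\right) = \left(-800\right) \left(-124\right) = 99200$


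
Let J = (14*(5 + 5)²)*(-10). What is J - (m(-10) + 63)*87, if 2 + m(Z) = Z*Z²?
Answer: 67693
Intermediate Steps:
m(Z) = -2 + Z³ (m(Z) = -2 + Z*Z² = -2 + Z³)
J = -14000 (J = (14*10²)*(-10) = (14*100)*(-10) = 1400*(-10) = -14000)
J - (m(-10) + 63)*87 = -14000 - ((-2 + (-10)³) + 63)*87 = -14000 - ((-2 - 1000) + 63)*87 = -14000 - (-1002 + 63)*87 = -14000 - (-939)*87 = -14000 - 1*(-81693) = -14000 + 81693 = 67693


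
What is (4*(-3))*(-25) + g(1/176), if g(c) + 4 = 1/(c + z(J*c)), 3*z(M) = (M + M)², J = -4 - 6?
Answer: 11488/29 ≈ 396.14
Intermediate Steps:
J = -10
z(M) = 4*M²/3 (z(M) = (M + M)²/3 = (2*M)²/3 = (4*M²)/3 = 4*M²/3)
g(c) = -4 + 1/(c + 400*c²/3) (g(c) = -4 + 1/(c + 4*(-10*c)²/3) = -4 + 1/(c + 4*(100*c²)/3) = -4 + 1/(c + 400*c²/3))
(4*(-3))*(-25) + g(1/176) = (4*(-3))*(-25) + (3 - 1600*(1/176)² - 12/176)/((1/176)*(3 + 400/176)) = -12*(-25) + (3 - 1600*(1/176)² - 12*1/176)/((1/176)*(3 + 400*(1/176))) = 300 + 176*(3 - 1600*1/30976 - 3/44)/(3 + 25/11) = 300 + 176*(3 - 25/484 - 3/44)/(58/11) = 300 + 176*(11/58)*(697/242) = 300 + 2788/29 = 11488/29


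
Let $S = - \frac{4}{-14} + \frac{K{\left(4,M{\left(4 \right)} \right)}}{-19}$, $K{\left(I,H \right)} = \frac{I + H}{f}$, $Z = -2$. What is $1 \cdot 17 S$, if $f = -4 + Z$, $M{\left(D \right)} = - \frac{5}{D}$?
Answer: $\frac{16813}{3192} \approx 5.2672$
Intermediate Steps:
$f = -6$ ($f = -4 - 2 = -6$)
$K{\left(I,H \right)} = - \frac{H}{6} - \frac{I}{6}$ ($K{\left(I,H \right)} = \frac{I + H}{-6} = \left(H + I\right) \left(- \frac{1}{6}\right) = - \frac{H}{6} - \frac{I}{6}$)
$S = \frac{989}{3192}$ ($S = - \frac{4}{-14} + \frac{- \frac{\left(-5\right) \frac{1}{4}}{6} - \frac{2}{3}}{-19} = \left(-4\right) \left(- \frac{1}{14}\right) + \left(- \frac{\left(-5\right) \frac{1}{4}}{6} - \frac{2}{3}\right) \left(- \frac{1}{19}\right) = \frac{2}{7} + \left(\left(- \frac{1}{6}\right) \left(- \frac{5}{4}\right) - \frac{2}{3}\right) \left(- \frac{1}{19}\right) = \frac{2}{7} + \left(\frac{5}{24} - \frac{2}{3}\right) \left(- \frac{1}{19}\right) = \frac{2}{7} - - \frac{11}{456} = \frac{2}{7} + \frac{11}{456} = \frac{989}{3192} \approx 0.30984$)
$1 \cdot 17 S = 1 \cdot 17 \cdot \frac{989}{3192} = 17 \cdot \frac{989}{3192} = \frac{16813}{3192}$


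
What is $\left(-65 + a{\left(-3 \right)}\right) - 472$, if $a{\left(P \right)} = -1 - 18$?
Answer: $-556$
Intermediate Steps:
$a{\left(P \right)} = -19$ ($a{\left(P \right)} = -1 - 18 = -19$)
$\left(-65 + a{\left(-3 \right)}\right) - 472 = \left(-65 - 19\right) - 472 = -84 - 472 = -556$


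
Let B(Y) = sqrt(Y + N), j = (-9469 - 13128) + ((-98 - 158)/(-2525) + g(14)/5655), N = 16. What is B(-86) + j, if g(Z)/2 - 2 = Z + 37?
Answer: -64531604609/2855775 + I*sqrt(70) ≈ -22597.0 + 8.3666*I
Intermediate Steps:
g(Z) = 78 + 2*Z (g(Z) = 4 + 2*(Z + 37) = 4 + 2*(37 + Z) = 4 + (74 + 2*Z) = 78 + 2*Z)
j = -64531604609/2855775 (j = (-9469 - 13128) + ((-98 - 158)/(-2525) + (78 + 2*14)/5655) = -22597 + (-256*(-1/2525) + (78 + 28)*(1/5655)) = -22597 + (256/2525 + 106*(1/5655)) = -22597 + (256/2525 + 106/5655) = -22597 + 343066/2855775 = -64531604609/2855775 ≈ -22597.)
B(Y) = sqrt(16 + Y) (B(Y) = sqrt(Y + 16) = sqrt(16 + Y))
B(-86) + j = sqrt(16 - 86) - 64531604609/2855775 = sqrt(-70) - 64531604609/2855775 = I*sqrt(70) - 64531604609/2855775 = -64531604609/2855775 + I*sqrt(70)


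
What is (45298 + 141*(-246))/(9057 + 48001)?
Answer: 5306/28529 ≈ 0.18599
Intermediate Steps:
(45298 + 141*(-246))/(9057 + 48001) = (45298 - 34686)/57058 = 10612*(1/57058) = 5306/28529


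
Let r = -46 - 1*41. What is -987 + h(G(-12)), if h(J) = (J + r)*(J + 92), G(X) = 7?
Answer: -8907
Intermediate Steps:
r = -87 (r = -46 - 41 = -87)
h(J) = (-87 + J)*(92 + J) (h(J) = (J - 87)*(J + 92) = (-87 + J)*(92 + J))
-987 + h(G(-12)) = -987 + (-8004 + 7² + 5*7) = -987 + (-8004 + 49 + 35) = -987 - 7920 = -8907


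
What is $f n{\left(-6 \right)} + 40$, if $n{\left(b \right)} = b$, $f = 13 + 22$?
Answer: $-170$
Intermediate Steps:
$f = 35$
$f n{\left(-6 \right)} + 40 = 35 \left(-6\right) + 40 = -210 + 40 = -170$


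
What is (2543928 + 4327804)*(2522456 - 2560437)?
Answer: -260995253092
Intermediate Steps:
(2543928 + 4327804)*(2522456 - 2560437) = 6871732*(-37981) = -260995253092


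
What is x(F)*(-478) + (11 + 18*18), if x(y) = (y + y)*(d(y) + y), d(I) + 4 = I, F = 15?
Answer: -372505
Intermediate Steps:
d(I) = -4 + I
x(y) = 2*y*(-4 + 2*y) (x(y) = (y + y)*((-4 + y) + y) = (2*y)*(-4 + 2*y) = 2*y*(-4 + 2*y))
x(F)*(-478) + (11 + 18*18) = (4*15*(-2 + 15))*(-478) + (11 + 18*18) = (4*15*13)*(-478) + (11 + 324) = 780*(-478) + 335 = -372840 + 335 = -372505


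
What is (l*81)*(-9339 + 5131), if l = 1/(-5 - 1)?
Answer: 56808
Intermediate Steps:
l = -1/6 (l = 1/(-6) = -1/6 ≈ -0.16667)
(l*81)*(-9339 + 5131) = (-1/6*81)*(-9339 + 5131) = -27/2*(-4208) = 56808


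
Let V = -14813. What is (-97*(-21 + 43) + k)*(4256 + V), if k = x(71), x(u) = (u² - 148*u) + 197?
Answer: 78164028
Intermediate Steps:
x(u) = 197 + u² - 148*u
k = -5270 (k = 197 + 71² - 148*71 = 197 + 5041 - 10508 = -5270)
(-97*(-21 + 43) + k)*(4256 + V) = (-97*(-21 + 43) - 5270)*(4256 - 14813) = (-97*22 - 5270)*(-10557) = (-2134 - 5270)*(-10557) = -7404*(-10557) = 78164028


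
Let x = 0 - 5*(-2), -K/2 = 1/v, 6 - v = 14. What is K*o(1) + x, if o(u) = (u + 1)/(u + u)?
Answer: 41/4 ≈ 10.250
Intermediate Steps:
v = -8 (v = 6 - 1*14 = 6 - 14 = -8)
o(u) = (1 + u)/(2*u) (o(u) = (1 + u)/((2*u)) = (1 + u)*(1/(2*u)) = (1 + u)/(2*u))
K = ¼ (K = -2/(-8) = -2*(-⅛) = ¼ ≈ 0.25000)
x = 10 (x = 0 + 10 = 10)
K*o(1) + x = ((½)*(1 + 1)/1)/4 + 10 = ((½)*1*2)/4 + 10 = (¼)*1 + 10 = ¼ + 10 = 41/4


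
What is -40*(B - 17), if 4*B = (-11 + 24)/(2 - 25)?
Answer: 15770/23 ≈ 685.65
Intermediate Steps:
B = -13/92 (B = ((-11 + 24)/(2 - 25))/4 = (13/(-23))/4 = (13*(-1/23))/4 = (¼)*(-13/23) = -13/92 ≈ -0.14130)
-40*(B - 17) = -40*(-13/92 - 17) = -40*(-1577/92) = 15770/23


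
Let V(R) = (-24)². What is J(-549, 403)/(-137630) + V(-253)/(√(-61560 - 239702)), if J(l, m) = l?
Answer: 549/137630 - 288*I*√301262/150631 ≈ 0.003989 - 1.0494*I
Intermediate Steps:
V(R) = 576
J(-549, 403)/(-137630) + V(-253)/(√(-61560 - 239702)) = -549/(-137630) + 576/(√(-61560 - 239702)) = -549*(-1/137630) + 576/(√(-301262)) = 549/137630 + 576/((I*√301262)) = 549/137630 + 576*(-I*√301262/301262) = 549/137630 - 288*I*√301262/150631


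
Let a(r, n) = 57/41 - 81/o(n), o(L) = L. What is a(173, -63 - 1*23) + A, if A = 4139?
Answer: 14602337/3526 ≈ 4141.3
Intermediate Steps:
a(r, n) = 57/41 - 81/n
a(173, -63 - 1*23) + A = (57/41 - 81/(-63 - 1*23)) + 4139 = (57/41 - 81/(-63 - 23)) + 4139 = (57/41 - 81/(-86)) + 4139 = (57/41 - 81*(-1/86)) + 4139 = (57/41 + 81/86) + 4139 = 8223/3526 + 4139 = 14602337/3526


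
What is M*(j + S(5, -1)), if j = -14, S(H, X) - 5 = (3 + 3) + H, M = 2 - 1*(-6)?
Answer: 16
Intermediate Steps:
M = 8 (M = 2 + 6 = 8)
S(H, X) = 11 + H (S(H, X) = 5 + ((3 + 3) + H) = 5 + (6 + H) = 11 + H)
M*(j + S(5, -1)) = 8*(-14 + (11 + 5)) = 8*(-14 + 16) = 8*2 = 16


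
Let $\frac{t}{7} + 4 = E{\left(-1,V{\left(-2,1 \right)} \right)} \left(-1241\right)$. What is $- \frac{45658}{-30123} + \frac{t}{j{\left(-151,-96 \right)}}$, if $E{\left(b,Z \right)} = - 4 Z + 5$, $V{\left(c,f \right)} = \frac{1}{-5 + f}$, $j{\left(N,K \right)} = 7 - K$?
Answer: $- \frac{1566211676}{3102669} \approx -504.79$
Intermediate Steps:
$E{\left(b,Z \right)} = 5 - 4 Z$
$t = -52150$ ($t = -28 + 7 \left(5 - \frac{4}{-5 + 1}\right) \left(-1241\right) = -28 + 7 \left(5 - \frac{4}{-4}\right) \left(-1241\right) = -28 + 7 \left(5 - -1\right) \left(-1241\right) = -28 + 7 \left(5 + 1\right) \left(-1241\right) = -28 + 7 \cdot 6 \left(-1241\right) = -28 + 7 \left(-7446\right) = -28 - 52122 = -52150$)
$- \frac{45658}{-30123} + \frac{t}{j{\left(-151,-96 \right)}} = - \frac{45658}{-30123} - \frac{52150}{7 - -96} = \left(-45658\right) \left(- \frac{1}{30123}\right) - \frac{52150}{7 + 96} = \frac{45658}{30123} - \frac{52150}{103} = - \frac{1566211676}{3102669}$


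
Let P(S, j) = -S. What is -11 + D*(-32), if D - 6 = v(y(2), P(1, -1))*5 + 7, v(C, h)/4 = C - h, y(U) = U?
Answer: -2347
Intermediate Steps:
v(C, h) = -4*h + 4*C (v(C, h) = 4*(C - h) = -4*h + 4*C)
D = 73 (D = 6 + ((-(-4) + 4*2)*5 + 7) = 6 + ((-4*(-1) + 8)*5 + 7) = 6 + ((4 + 8)*5 + 7) = 6 + (12*5 + 7) = 6 + (60 + 7) = 6 + 67 = 73)
-11 + D*(-32) = -11 + 73*(-32) = -11 - 2336 = -2347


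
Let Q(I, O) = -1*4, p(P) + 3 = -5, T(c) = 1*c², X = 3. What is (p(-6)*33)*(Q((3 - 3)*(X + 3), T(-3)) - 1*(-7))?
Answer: -792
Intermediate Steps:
T(c) = c²
p(P) = -8 (p(P) = -3 - 5 = -8)
Q(I, O) = -4
(p(-6)*33)*(Q((3 - 3)*(X + 3), T(-3)) - 1*(-7)) = (-8*33)*(-4 - 1*(-7)) = -264*(-4 + 7) = -264*3 = -792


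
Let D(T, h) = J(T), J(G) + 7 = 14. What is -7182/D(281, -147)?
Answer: -1026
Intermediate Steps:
J(G) = 7 (J(G) = -7 + 14 = 7)
D(T, h) = 7
-7182/D(281, -147) = -7182/7 = -7182*⅐ = -1026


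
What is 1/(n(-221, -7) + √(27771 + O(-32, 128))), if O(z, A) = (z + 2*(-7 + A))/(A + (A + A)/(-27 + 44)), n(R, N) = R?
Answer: -268736/25619335 - 24*√71295011/25619335 ≈ -0.018400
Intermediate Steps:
O(z, A) = 17*(-14 + z + 2*A)/(19*A) (O(z, A) = (z + (-14 + 2*A))/(A + (2*A)/17) = (-14 + z + 2*A)/(A + (2*A)*(1/17)) = (-14 + z + 2*A)/(A + 2*A/17) = (-14 + z + 2*A)/((19*A/17)) = (-14 + z + 2*A)*(17/(19*A)) = 17*(-14 + z + 2*A)/(19*A))
1/(n(-221, -7) + √(27771 + O(-32, 128))) = 1/(-221 + √(27771 + (17/19)*(-14 - 32 + 2*128)/128)) = 1/(-221 + √(27771 + (17/19)*(1/128)*(-14 - 32 + 256))) = 1/(-221 + √(27771 + (17/19)*(1/128)*210)) = 1/(-221 + √(27771 + 1785/1216)) = 1/(-221 + √(33771321/1216)) = 1/(-221 + 3*√71295011/152)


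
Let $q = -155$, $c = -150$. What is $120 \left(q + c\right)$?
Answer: $-36600$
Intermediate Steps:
$120 \left(q + c\right) = 120 \left(-155 - 150\right) = 120 \left(-305\right) = -36600$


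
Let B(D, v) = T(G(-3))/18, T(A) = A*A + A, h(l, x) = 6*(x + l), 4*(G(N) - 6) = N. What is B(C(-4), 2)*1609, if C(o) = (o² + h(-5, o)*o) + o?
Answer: 281575/96 ≈ 2933.1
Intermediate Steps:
G(N) = 6 + N/4
h(l, x) = 6*l + 6*x (h(l, x) = 6*(l + x) = 6*l + 6*x)
T(A) = A + A² (T(A) = A² + A = A + A²)
C(o) = o + o² + o*(-30 + 6*o) (C(o) = (o² + (6*(-5) + 6*o)*o) + o = (o² + (-30 + 6*o)*o) + o = (o² + o*(-30 + 6*o)) + o = o + o² + o*(-30 + 6*o))
B(D, v) = 175/96 (B(D, v) = ((6 + (¼)*(-3))*(1 + (6 + (¼)*(-3))))/18 = ((6 - ¾)*(1 + (6 - ¾)))*(1/18) = (21*(1 + 21/4)/4)*(1/18) = ((21/4)*(25/4))*(1/18) = (525/16)*(1/18) = 175/96)
B(C(-4), 2)*1609 = (175/96)*1609 = 281575/96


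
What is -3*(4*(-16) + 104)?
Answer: -120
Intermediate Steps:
-3*(4*(-16) + 104) = -3*(-64 + 104) = -3*40 = -120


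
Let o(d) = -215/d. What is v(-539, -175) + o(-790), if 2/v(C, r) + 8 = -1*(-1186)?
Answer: 25485/93062 ≈ 0.27385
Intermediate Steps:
v(C, r) = 1/589 (v(C, r) = 2/(-8 - 1*(-1186)) = 2/(-8 + 1186) = 2/1178 = 2*(1/1178) = 1/589)
v(-539, -175) + o(-790) = 1/589 - 215/(-790) = 1/589 - 215*(-1/790) = 1/589 + 43/158 = 25485/93062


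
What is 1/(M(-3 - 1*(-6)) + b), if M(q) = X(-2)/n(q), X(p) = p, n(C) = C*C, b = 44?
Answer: 9/394 ≈ 0.022843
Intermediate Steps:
n(C) = C²
M(q) = -2/q²
1/(M(-3 - 1*(-6)) + b) = 1/(-2/(-3 - 1*(-6))² + 44) = 1/(-2/(-3 + 6)² + 44) = 1/(-2/3² + 44) = 1/(-2*⅑ + 44) = 1/(-2/9 + 44) = 1/(394/9) = 9/394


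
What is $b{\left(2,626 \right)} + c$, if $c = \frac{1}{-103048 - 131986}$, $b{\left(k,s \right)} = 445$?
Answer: $\frac{104590129}{235034} \approx 445.0$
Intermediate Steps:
$c = - \frac{1}{235034}$ ($c = \frac{1}{-235034} = - \frac{1}{235034} \approx -4.2547 \cdot 10^{-6}$)
$b{\left(2,626 \right)} + c = 445 - \frac{1}{235034} = \frac{104590129}{235034}$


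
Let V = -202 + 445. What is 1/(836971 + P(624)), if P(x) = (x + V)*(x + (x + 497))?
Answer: 1/2349886 ≈ 4.2555e-7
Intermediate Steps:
V = 243
P(x) = (243 + x)*(497 + 2*x) (P(x) = (x + 243)*(x + (x + 497)) = (243 + x)*(x + (497 + x)) = (243 + x)*(497 + 2*x))
1/(836971 + P(624)) = 1/(836971 + (120771 + 2*624² + 983*624)) = 1/(836971 + (120771 + 2*389376 + 613392)) = 1/(836971 + (120771 + 778752 + 613392)) = 1/(836971 + 1512915) = 1/2349886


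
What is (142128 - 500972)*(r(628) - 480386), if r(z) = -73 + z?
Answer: 172184475364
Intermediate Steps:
(142128 - 500972)*(r(628) - 480386) = (142128 - 500972)*((-73 + 628) - 480386) = -358844*(555 - 480386) = -358844*(-479831) = 172184475364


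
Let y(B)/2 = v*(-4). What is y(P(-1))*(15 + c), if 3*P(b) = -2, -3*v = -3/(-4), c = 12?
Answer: 54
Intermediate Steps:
v = -1/4 (v = -(-1)/(-4) = -(-1)*(-1)/4 = -1/3*3/4 = -1/4 ≈ -0.25000)
P(b) = -2/3 (P(b) = (1/3)*(-2) = -2/3)
y(B) = 2 (y(B) = 2*(-1/4*(-4)) = 2*1 = 2)
y(P(-1))*(15 + c) = 2*(15 + 12) = 2*27 = 54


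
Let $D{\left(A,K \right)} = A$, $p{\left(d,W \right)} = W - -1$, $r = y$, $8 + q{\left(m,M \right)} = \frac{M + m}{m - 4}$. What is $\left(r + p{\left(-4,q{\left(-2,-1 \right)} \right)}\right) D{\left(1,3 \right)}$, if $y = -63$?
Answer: $- \frac{139}{2} \approx -69.5$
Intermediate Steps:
$q{\left(m,M \right)} = -8 + \frac{M + m}{-4 + m}$ ($q{\left(m,M \right)} = -8 + \frac{M + m}{m - 4} = -8 + \frac{M + m}{-4 + m}$)
$r = -63$
$p{\left(d,W \right)} = 1 + W$ ($p{\left(d,W \right)} = W + 1 = 1 + W$)
$\left(r + p{\left(-4,q{\left(-2,-1 \right)} \right)}\right) D{\left(1,3 \right)} = \left(-63 + \left(1 + \frac{32 - 1 - -14}{-4 - 2}\right)\right) 1 = \left(-63 + \left(1 + \frac{32 - 1 + 14}{-6}\right)\right) 1 = \left(-63 + \left(1 - \frac{15}{2}\right)\right) 1 = \left(-63 - \frac{13}{2}\right) 1 = \left(- \frac{139}{2}\right) 1 = - \frac{139}{2}$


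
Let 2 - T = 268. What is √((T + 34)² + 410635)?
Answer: √464459 ≈ 681.51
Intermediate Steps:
T = -266 (T = 2 - 1*268 = 2 - 268 = -266)
√((T + 34)² + 410635) = √((-266 + 34)² + 410635) = √((-232)² + 410635) = √(53824 + 410635) = √464459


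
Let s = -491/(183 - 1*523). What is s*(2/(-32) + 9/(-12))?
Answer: -6383/5440 ≈ -1.1733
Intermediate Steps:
s = 491/340 (s = -491/(183 - 523) = -491/(-340) = -491*(-1/340) = 491/340 ≈ 1.4441)
s*(2/(-32) + 9/(-12)) = 491*(2/(-32) + 9/(-12))/340 = 491*(2*(-1/32) + 9*(-1/12))/340 = 491*(-1/16 - ¾)/340 = (491/340)*(-13/16) = -6383/5440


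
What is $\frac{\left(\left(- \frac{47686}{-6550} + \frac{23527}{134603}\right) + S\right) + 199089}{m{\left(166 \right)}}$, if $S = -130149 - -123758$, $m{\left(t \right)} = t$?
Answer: $\frac{6067810608436}{5226922925} \approx 1160.9$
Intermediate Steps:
$S = -6391$ ($S = -130149 + 123758 = -6391$)
$\frac{\left(\left(- \frac{47686}{-6550} + \frac{23527}{134603}\right) + S\right) + 199089}{m{\left(166 \right)}} = \frac{\left(\left(- \frac{47686}{-6550} + \frac{23527}{134603}\right) - 6391\right) + 199089}{166} = \left(\left(\left(\left(-47686\right) \left(- \frac{1}{6550}\right) + 23527 \cdot \frac{1}{134603}\right) - 6391\right) + 199089\right) \frac{1}{166} = \left(\left(\left(\frac{23843}{3275} + \frac{3361}{19229}\right) - 6391\right) + 199089\right) \frac{1}{166} = \left(\left(\frac{469484322}{62974975} - 6391\right) + 199089\right) \frac{1}{166} = \left(- \frac{402003580903}{62974975} + 199089\right) \frac{1}{166} = \frac{12135621216872}{62974975} \cdot \frac{1}{166} = \frac{6067810608436}{5226922925}$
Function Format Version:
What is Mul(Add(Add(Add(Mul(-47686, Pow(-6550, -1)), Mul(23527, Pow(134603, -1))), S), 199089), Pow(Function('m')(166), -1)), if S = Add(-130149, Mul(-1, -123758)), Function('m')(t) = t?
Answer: Rational(6067810608436, 5226922925) ≈ 1160.9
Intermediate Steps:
S = -6391 (S = Add(-130149, 123758) = -6391)
Mul(Add(Add(Add(Mul(-47686, Pow(-6550, -1)), Mul(23527, Pow(134603, -1))), S), 199089), Pow(Function('m')(166), -1)) = Mul(Add(Add(Add(Mul(-47686, Pow(-6550, -1)), Mul(23527, Pow(134603, -1))), -6391), 199089), Pow(166, -1)) = Mul(Add(Add(Add(Mul(-47686, Rational(-1, 6550)), Mul(23527, Rational(1, 134603))), -6391), 199089), Rational(1, 166)) = Mul(Add(Add(Add(Rational(23843, 3275), Rational(3361, 19229)), -6391), 199089), Rational(1, 166)) = Mul(Add(Add(Rational(469484322, 62974975), -6391), 199089), Rational(1, 166)) = Mul(Add(Rational(-402003580903, 62974975), 199089), Rational(1, 166)) = Mul(Rational(12135621216872, 62974975), Rational(1, 166)) = Rational(6067810608436, 5226922925)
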